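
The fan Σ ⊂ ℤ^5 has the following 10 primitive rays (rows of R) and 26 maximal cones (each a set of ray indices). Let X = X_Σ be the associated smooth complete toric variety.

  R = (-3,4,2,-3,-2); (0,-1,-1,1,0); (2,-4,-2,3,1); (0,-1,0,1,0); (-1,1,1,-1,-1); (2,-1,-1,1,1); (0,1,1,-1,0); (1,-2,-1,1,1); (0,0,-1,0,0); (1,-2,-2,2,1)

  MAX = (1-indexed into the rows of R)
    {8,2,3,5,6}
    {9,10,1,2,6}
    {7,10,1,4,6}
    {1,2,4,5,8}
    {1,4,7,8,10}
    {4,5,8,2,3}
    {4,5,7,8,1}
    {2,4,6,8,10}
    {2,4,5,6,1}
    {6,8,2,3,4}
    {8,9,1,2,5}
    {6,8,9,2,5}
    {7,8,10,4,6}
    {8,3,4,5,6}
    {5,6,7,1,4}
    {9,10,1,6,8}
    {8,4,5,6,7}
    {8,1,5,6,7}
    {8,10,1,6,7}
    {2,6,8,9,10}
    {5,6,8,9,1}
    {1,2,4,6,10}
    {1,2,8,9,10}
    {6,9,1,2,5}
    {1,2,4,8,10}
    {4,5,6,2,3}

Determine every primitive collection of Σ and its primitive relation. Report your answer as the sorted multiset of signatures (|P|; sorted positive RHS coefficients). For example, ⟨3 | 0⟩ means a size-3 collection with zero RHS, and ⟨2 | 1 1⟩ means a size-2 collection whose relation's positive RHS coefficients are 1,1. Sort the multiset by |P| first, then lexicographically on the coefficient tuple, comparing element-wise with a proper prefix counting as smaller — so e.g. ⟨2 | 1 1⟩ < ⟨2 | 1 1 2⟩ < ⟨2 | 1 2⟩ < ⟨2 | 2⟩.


11 collections generate NE(X_Σ); each relation:

  • {2,7}:  v_{2} + v_{7} = 0  ⟹  sig = ⟨2 | 0⟩
  • {4,9}:  v_{4} + v_{9} = v_{2}  ⟹  sig = ⟨2 | 1⟩
  • {5,10}:  v_{5} + v_{10} = v_{2}  ⟹  sig = ⟨2 | 1⟩
  • {1,3}:  v_{1} + v_{3} = v_{2} + v_{5}  ⟹  sig = ⟨2 | 1 1⟩
  • {7,9}:  v_{7} + v_{9} = v_{1} + v_{6} + v_{8}  ⟹  sig = ⟨2 | 1 1 1⟩
  • {3,7}:  v_{3} + v_{7} = v_{4} + v_{5} + v_{6} + v_{8}  ⟹  sig = ⟨2 | 1 1 1 1⟩
  • {3,9}:  v_{3} + v_{9} = 2·v_{2} + v_{5} + v_{6} + v_{8}  ⟹  sig = ⟨2 | 1 1 1 2⟩
  • {3,10}:  v_{3} + v_{10} = 2·v_{2} + v_{4} + v_{6} + v_{8}  ⟹  sig = ⟨2 | 1 1 1 2⟩
  • {1,4,6,8}:  v_{1} + v_{4} + v_{6} + v_{8} = 0  ⟹  sig = ⟨4 | 0⟩
  • {1,2,6,8}:  v_{1} + v_{2} + v_{6} + v_{8} = v_{9}  ⟹  sig = ⟨4 | 1⟩
  • {2,4,5,6,8}:  v_{2} + v_{4} + v_{5} + v_{6} + v_{8} = v_{3}  ⟹  sig = ⟨5 | 1⟩

so the primitive-relation signature multiset is
    ⟨2 | 0⟩
    ⟨2 | 1⟩
    ⟨2 | 1⟩
    ⟨2 | 1 1⟩
    ⟨2 | 1 1 1⟩
    ⟨2 | 1 1 1 1⟩
    ⟨2 | 1 1 1 2⟩
    ⟨2 | 1 1 1 2⟩
    ⟨4 | 0⟩
    ⟨4 | 1⟩
    ⟨5 | 1⟩


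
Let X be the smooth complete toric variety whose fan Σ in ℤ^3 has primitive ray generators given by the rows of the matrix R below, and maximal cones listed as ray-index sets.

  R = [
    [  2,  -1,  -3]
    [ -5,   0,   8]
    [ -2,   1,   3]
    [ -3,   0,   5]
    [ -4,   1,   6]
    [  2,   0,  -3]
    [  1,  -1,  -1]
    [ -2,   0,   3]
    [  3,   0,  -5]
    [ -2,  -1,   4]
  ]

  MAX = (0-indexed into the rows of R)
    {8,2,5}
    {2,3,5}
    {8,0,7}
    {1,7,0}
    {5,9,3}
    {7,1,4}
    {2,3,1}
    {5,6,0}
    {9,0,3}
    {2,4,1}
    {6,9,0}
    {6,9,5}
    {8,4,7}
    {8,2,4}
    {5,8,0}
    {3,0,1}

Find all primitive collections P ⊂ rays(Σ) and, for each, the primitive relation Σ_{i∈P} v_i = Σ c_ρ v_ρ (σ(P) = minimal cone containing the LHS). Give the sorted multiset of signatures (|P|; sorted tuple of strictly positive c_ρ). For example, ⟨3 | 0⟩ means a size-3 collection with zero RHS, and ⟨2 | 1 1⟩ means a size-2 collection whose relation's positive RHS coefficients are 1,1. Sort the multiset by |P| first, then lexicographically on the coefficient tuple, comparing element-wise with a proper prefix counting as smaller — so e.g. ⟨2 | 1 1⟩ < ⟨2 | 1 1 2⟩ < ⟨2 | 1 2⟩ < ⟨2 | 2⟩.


The 23 primitive collections of Σ (r=10, n=3):

  P = {0,2}:  v_{0} + v_{2} = 0  →  sig = ⟨2 | 0⟩
  P = {3,8}:  v_{3} + v_{8} = 0  →  sig = ⟨2 | 0⟩
  P = {5,7}:  v_{5} + v_{7} = 0  →  sig = ⟨2 | 0⟩
  P = {0,4}:  v_{0} + v_{4} = v_{7}  →  sig = ⟨2 | 1⟩
  P = {1,5}:  v_{1} + v_{5} = v_{3}  →  sig = ⟨2 | 1⟩
  P = {1,8}:  v_{1} + v_{8} = v_{7}  →  sig = ⟨2 | 1⟩
  P = {2,7}:  v_{2} + v_{7} = v_{4}  →  sig = ⟨2 | 1⟩
  P = {3,6}:  v_{3} + v_{6} = v_{9}  →  sig = ⟨2 | 1⟩
  P = {3,7}:  v_{3} + v_{7} = v_{1}  →  sig = ⟨2 | 1⟩
  P = {4,5}:  v_{4} + v_{5} = v_{2}  →  sig = ⟨2 | 1⟩
  P = {4,6}:  v_{4} + v_{6} = v_{3}  →  sig = ⟨2 | 1⟩
  P = {8,9}:  v_{8} + v_{9} = v_{6}  →  sig = ⟨2 | 1⟩
  P = {2,6}:  v_{2} + v_{6} = v_{3} + v_{5}  →  sig = ⟨2 | 1 1⟩
  P = {3,4}:  v_{3} + v_{4} = v_{1} + v_{2}  →  sig = ⟨2 | 1 1⟩
  P = {6,7}:  v_{6} + v_{7} = v_{0} + v_{3}  →  sig = ⟨2 | 1 1⟩
  P = {6,8}:  v_{6} + v_{8} = v_{0} + v_{5}  →  sig = ⟨2 | 1 1⟩
  P = {1,6}:  v_{1} + v_{6} = v_{0} + 2·v_{3}  →  sig = ⟨2 | 1 2⟩
  P = {2,9}:  v_{2} + v_{9} = 2·v_{3} + v_{5}  →  sig = ⟨2 | 1 2⟩
  P = {7,9}:  v_{7} + v_{9} = v_{0} + 2·v_{3}  →  sig = ⟨2 | 1 2⟩
  P = {1,9}:  v_{1} + v_{9} = v_{0} + 3·v_{3}  →  sig = ⟨2 | 1 3⟩
  P = {4,9}:  v_{4} + v_{9} = 2·v_{3}  →  sig = ⟨2 | 2⟩
  P = {0,3,5}:  v_{0} + v_{3} + v_{5} = v_{6}  →  sig = ⟨3 | 1⟩
  P = {0,5,9}:  v_{0} + v_{5} + v_{9} = 2·v_{6}  →  sig = ⟨3 | 2⟩

Hence PRS(X_Σ) =
    ⟨2 | 0⟩
    ⟨2 | 0⟩
    ⟨2 | 0⟩
    ⟨2 | 1⟩
    ⟨2 | 1⟩
    ⟨2 | 1⟩
    ⟨2 | 1⟩
    ⟨2 | 1⟩
    ⟨2 | 1⟩
    ⟨2 | 1⟩
    ⟨2 | 1⟩
    ⟨2 | 1⟩
    ⟨2 | 1 1⟩
    ⟨2 | 1 1⟩
    ⟨2 | 1 1⟩
    ⟨2 | 1 1⟩
    ⟨2 | 1 2⟩
    ⟨2 | 1 2⟩
    ⟨2 | 1 2⟩
    ⟨2 | 1 3⟩
    ⟨2 | 2⟩
    ⟨3 | 1⟩
    ⟨3 | 2⟩


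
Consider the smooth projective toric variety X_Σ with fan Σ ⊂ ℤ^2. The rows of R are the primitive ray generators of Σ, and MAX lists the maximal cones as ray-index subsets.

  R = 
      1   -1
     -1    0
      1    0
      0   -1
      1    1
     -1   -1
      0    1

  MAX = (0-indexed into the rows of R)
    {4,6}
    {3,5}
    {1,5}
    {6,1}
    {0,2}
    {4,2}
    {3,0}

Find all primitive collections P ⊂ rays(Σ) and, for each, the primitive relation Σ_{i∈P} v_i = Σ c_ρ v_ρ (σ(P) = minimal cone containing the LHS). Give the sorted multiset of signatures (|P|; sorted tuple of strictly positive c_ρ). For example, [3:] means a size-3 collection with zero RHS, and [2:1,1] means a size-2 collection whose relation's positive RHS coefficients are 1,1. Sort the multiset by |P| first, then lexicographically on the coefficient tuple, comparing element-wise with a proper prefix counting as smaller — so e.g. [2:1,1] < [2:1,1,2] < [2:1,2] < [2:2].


14 collections generate NE(X_Σ); each relation:

  P = {1,2}:  v_{1} + v_{2} = 0  ⇒ sig = [2:]
  P = {3,6}:  v_{3} + v_{6} = 0  ⇒ sig = [2:]
  P = {4,5}:  v_{4} + v_{5} = 0  ⇒ sig = [2:]
  P = {0,1}:  v_{0} + v_{1} = v_{3}  ⇒ sig = [2:1]
  P = {0,6}:  v_{0} + v_{6} = v_{2}  ⇒ sig = [2:1]
  P = {1,3}:  v_{1} + v_{3} = v_{5}  ⇒ sig = [2:1]
  P = {1,4}:  v_{1} + v_{4} = v_{6}  ⇒ sig = [2:1]
  P = {2,3}:  v_{2} + v_{3} = v_{0}  ⇒ sig = [2:1]
  P = {2,5}:  v_{2} + v_{5} = v_{3}  ⇒ sig = [2:1]
  P = {2,6}:  v_{2} + v_{6} = v_{4}  ⇒ sig = [2:1]
  P = {3,4}:  v_{3} + v_{4} = v_{2}  ⇒ sig = [2:1]
  P = {5,6}:  v_{5} + v_{6} = v_{1}  ⇒ sig = [2:1]
  P = {0,4}:  v_{0} + v_{4} = 2·v_{2}  ⇒ sig = [2:2]
  P = {0,5}:  v_{0} + v_{5} = 2·v_{3}  ⇒ sig = [2:2]

Signatures (|P|; sorted positive RHS coefficients), sorted:
    |P|=2: 14 collections, coeffs (), (), (), (1), (1), (1), (1), (1), (1), (1), (1), (1), (2), (2)


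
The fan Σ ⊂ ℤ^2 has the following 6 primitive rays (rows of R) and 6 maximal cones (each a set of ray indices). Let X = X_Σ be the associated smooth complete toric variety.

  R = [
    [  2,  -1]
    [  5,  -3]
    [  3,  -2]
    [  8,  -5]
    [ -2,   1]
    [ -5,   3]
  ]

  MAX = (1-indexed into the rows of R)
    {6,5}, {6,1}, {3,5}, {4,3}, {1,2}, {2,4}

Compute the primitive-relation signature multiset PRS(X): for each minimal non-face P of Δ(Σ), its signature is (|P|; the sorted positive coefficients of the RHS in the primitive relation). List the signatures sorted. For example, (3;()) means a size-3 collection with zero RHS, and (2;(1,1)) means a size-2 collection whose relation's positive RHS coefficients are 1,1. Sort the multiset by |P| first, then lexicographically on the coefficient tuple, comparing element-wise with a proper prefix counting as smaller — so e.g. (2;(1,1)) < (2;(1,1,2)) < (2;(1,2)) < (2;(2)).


Minimal non-faces — 9 found among 6 rays, 6 max cones:

  • {1,5}:  v_{1} + v_{5} = 0  ⟹  sig = (2;())
  • {2,6}:  v_{2} + v_{6} = 0  ⟹  sig = (2;())
  • {1,3}:  v_{1} + v_{3} = v_{2}  ⟹  sig = (2;(1))
  • {2,3}:  v_{2} + v_{3} = v_{4}  ⟹  sig = (2;(1))
  • {2,5}:  v_{2} + v_{5} = v_{3}  ⟹  sig = (2;(1))
  • {3,6}:  v_{3} + v_{6} = v_{5}  ⟹  sig = (2;(1))
  • {4,6}:  v_{4} + v_{6} = v_{3}  ⟹  sig = (2;(1))
  • {1,4}:  v_{1} + v_{4} = 2·v_{2}  ⟹  sig = (2;(2))
  • {4,5}:  v_{4} + v_{5} = 2·v_{3}  ⟹  sig = (2;(2))

Signatures (|P|; sorted positive RHS coefficients), sorted:
    (2;())
    (2;())
    (2;(1))
    (2;(1))
    (2;(1))
    (2;(1))
    (2;(1))
    (2;(2))
    (2;(2))


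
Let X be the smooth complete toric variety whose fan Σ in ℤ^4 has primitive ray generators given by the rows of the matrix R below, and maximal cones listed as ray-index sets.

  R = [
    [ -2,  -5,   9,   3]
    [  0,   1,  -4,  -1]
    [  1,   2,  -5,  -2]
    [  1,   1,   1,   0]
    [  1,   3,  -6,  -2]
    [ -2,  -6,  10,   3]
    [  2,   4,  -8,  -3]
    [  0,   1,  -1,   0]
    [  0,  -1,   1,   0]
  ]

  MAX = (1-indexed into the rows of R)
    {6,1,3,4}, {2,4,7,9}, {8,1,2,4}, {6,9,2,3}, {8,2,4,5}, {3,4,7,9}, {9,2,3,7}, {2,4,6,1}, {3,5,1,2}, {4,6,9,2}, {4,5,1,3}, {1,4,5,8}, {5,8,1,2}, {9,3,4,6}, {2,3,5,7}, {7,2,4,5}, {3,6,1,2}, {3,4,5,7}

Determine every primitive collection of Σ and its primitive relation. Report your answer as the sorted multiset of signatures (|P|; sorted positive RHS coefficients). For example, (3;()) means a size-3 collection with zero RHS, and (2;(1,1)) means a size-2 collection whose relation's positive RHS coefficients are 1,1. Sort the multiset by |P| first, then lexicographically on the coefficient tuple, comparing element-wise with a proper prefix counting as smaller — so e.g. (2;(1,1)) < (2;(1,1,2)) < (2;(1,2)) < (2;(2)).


Σ has 11 primitive collections:

  • {8,9}:  v_{8} + v_{9} = 0  →  sig = (2;())
  • {1,7}:  v_{1} + v_{7} = v_{9}  →  sig = (2;(1))
  • {1,9}:  v_{1} + v_{9} = v_{6}  →  sig = (2;(1))
  • {3,8}:  v_{3} + v_{8} = v_{5}  →  sig = (2;(1))
  • {5,9}:  v_{5} + v_{9} = v_{3}  →  sig = (2;(1))
  • {6,8}:  v_{6} + v_{8} = v_{1}  →  sig = (2;(1))
  • {5,6}:  v_{5} + v_{6} = v_{1} + v_{3}  →  sig = (2;(1,1))
  • {7,8}:  v_{7} + v_{8} = v_{2} + v_{4} + v_{5}  →  sig = (2;(1,1,1))
  • {6,7}:  v_{6} + v_{7} = 2·v_{9}  →  sig = (2;(2))
  • {2,3,4}:  v_{2} + v_{3} + v_{4} = v_{7}  →  sig = (3;(1))
  • {1,2,4,5}:  v_{1} + v_{2} + v_{4} + v_{5} = 0  →  sig = (4;())

Signatures (|P|; sorted positive RHS coefficients), sorted:
    (2;())
    (2;(1))
    (2;(1))
    (2;(1))
    (2;(1))
    (2;(1))
    (2;(1,1))
    (2;(1,1,1))
    (2;(2))
    (3;(1))
    (4;())


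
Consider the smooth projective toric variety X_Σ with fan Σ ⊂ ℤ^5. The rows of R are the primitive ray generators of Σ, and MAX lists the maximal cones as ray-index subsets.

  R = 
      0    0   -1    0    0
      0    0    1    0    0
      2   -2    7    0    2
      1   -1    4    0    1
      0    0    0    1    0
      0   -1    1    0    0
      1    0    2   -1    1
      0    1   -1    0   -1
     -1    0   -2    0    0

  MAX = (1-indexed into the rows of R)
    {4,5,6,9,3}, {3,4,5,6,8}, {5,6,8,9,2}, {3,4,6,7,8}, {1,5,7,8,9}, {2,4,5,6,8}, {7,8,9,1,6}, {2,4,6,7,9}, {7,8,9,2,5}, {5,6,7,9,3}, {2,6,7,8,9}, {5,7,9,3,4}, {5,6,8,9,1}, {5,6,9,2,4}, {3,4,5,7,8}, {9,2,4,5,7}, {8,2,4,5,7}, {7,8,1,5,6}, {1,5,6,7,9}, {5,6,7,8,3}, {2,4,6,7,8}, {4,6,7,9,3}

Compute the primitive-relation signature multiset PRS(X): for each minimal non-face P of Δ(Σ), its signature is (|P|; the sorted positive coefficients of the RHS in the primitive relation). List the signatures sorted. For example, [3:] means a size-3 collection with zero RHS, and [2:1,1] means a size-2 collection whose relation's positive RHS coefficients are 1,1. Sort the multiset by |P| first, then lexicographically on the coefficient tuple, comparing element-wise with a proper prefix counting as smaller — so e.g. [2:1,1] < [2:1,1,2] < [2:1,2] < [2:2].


The 9 primitive collections of Σ (r=9, n=5):

  • {1,2}:  v_{1} + v_{2} = 0 — sig = [2:]
  • {1,4}:  v_{1} + v_{4} = v_{5} + v_{6} + v_{7} — sig = [2:1,1,1]
  • {2,3}:  v_{2} + v_{3} = 2·v_{4} — sig = [2:2]
  • {1,3}:  v_{1} + v_{3} = 2·v_{5} + 2·v_{6} + 2·v_{7} — sig = [2:2,2,2]
  • {3,8,9}:  v_{3} + v_{8} + v_{9} = v_{4} — sig = [3:1]
  • {4,8,9}:  v_{4} + v_{8} + v_{9} = v_{2} — sig = [3:1]
  • {2,5,6,7}:  v_{2} + v_{5} + v_{6} + v_{7} = v_{4} — sig = [4:1]
  • {4,5,6,7}:  v_{4} + v_{5} + v_{6} + v_{7} = v_{3} — sig = [4:1]
  • {5,6,7,8,9}:  v_{5} + v_{6} + v_{7} + v_{8} + v_{9} = 0 — sig = [5:]

so the primitive-relation signature multiset is
    |P|=2: 4 collections, coeffs (), (1,1,1), (2), (2,2,2)
    |P|=3: 2 collections, coeffs (1), (1)
    |P|=4: 2 collections, coeffs (1), (1)
    |P|=5: 1 collection, coeffs ()


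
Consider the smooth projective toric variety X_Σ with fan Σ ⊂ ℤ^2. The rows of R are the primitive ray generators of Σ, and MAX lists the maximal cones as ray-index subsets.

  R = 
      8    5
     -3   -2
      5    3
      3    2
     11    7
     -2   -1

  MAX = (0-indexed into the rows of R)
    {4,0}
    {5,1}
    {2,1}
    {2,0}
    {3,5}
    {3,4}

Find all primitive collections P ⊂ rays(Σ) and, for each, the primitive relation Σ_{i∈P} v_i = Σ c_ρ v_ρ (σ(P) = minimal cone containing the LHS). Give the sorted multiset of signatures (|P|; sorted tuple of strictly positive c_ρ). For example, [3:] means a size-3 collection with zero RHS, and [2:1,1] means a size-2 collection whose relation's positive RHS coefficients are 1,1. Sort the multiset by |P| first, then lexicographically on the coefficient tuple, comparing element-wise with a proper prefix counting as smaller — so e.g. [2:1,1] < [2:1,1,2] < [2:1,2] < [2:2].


9 collections generate NE(X_Σ); each relation:

  P={1,3}:  v_{1} + v_{3} = 0  ⟹  sig = [2:]
  P={0,1}:  v_{0} + v_{1} = v_{2}  ⟹  sig = [2:1]
  P={0,3}:  v_{0} + v_{3} = v_{4}  ⟹  sig = [2:1]
  P={1,4}:  v_{1} + v_{4} = v_{0}  ⟹  sig = [2:1]
  P={2,3}:  v_{2} + v_{3} = v_{0}  ⟹  sig = [2:1]
  P={2,5}:  v_{2} + v_{5} = v_{3}  ⟹  sig = [2:1]
  P={0,5}:  v_{0} + v_{5} = 2·v_{3}  ⟹  sig = [2:2]
  P={2,4}:  v_{2} + v_{4} = 2·v_{0}  ⟹  sig = [2:2]
  P={4,5}:  v_{4} + v_{5} = 3·v_{3}  ⟹  sig = [2:3]

Hence PRS(X_Σ) =
    [2:]
    [2:1]
    [2:1]
    [2:1]
    [2:1]
    [2:1]
    [2:2]
    [2:2]
    [2:3]


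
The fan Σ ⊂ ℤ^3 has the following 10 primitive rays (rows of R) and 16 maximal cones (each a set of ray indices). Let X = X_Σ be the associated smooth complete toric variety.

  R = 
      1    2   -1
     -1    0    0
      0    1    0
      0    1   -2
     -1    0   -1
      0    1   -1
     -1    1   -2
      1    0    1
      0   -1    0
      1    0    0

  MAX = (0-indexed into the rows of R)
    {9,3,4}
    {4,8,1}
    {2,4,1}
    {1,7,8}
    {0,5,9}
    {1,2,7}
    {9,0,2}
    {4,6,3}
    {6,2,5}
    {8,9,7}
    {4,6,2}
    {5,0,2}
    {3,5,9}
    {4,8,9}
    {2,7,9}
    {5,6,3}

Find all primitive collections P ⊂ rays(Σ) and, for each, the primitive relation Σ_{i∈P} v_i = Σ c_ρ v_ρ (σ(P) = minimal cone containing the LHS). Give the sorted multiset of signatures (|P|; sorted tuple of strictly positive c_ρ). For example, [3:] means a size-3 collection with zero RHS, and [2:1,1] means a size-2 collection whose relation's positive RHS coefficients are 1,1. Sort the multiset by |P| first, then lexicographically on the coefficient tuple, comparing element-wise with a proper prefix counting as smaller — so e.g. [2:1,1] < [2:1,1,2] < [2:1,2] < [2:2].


|primitive collections| = 23. Relations:

  • {1,9}:  v_{1} + v_{9} = 0  →  sig = [2:]
  • {2,8}:  v_{2} + v_{8} = 0  →  sig = [2:]
  • {4,7}:  v_{4} + v_{7} = 0  →  sig = [2:]
  • {1,3}:  v_{1} + v_{3} = v_{6}  →  sig = [2:1]
  • {4,5}:  v_{4} + v_{5} = v_{6}  →  sig = [2:1]
  • {6,7}:  v_{6} + v_{7} = v_{5}  →  sig = [2:1]
  • {6,9}:  v_{6} + v_{9} = v_{3}  →  sig = [2:1]
  • {0,1}:  v_{0} + v_{1} = v_{2} + v_{5}  →  sig = [2:1,1]
  • {0,8}:  v_{0} + v_{8} = v_{5} + v_{9}  →  sig = [2:1,1]
  • {1,5}:  v_{1} + v_{5} = v_{2} + v_{4}  →  sig = [2:1,1]
  • {3,7}:  v_{3} + v_{7} = v_{5} + v_{9}  →  sig = [2:1,1]
  • {5,7}:  v_{5} + v_{7} = v_{2} + v_{9}  →  sig = [2:1,1]
  • {5,8}:  v_{5} + v_{8} = v_{4} + v_{9}  →  sig = [2:1,1]
  • {1,6}:  v_{1} + v_{6} = v_{2} + 2·v_{4}  →  sig = [2:1,2]
  • {6,8}:  v_{6} + v_{8} = 2·v_{4} + v_{9}  →  sig = [2:1,2]
  • {0,3}:  v_{0} + v_{3} = 3·v_{5} + v_{9}  →  sig = [2:1,3]
  • {0,4}:  v_{0} + v_{4} = 2·v_{5}  →  sig = [2:2]
  • {2,3}:  v_{2} + v_{3} = 2·v_{5}  →  sig = [2:2]
  • {0,7}:  v_{0} + v_{7} = 2·v_{2} + 2·v_{9}  →  sig = [2:2,2]
  • {3,8}:  v_{3} + v_{8} = 2·v_{4} + 2·v_{9}  →  sig = [2:2,2]
  • {0,6}:  v_{0} + v_{6} = 3·v_{5}  →  sig = [2:3]
  • {2,4,9}:  v_{2} + v_{4} + v_{9} = v_{5}  →  sig = [3:1]
  • {2,5,9}:  v_{2} + v_{5} + v_{9} = v_{0}  →  sig = [3:1]

so the primitive-relation signature multiset is
{ [2:] ×3,  [2:1] ×4,  [2:1,1] ×6,  [2:1,2] ×2,  [2:1,3],  [2:2] ×2,  [2:2,2] ×2,  [2:3],  [3:1] ×2 }


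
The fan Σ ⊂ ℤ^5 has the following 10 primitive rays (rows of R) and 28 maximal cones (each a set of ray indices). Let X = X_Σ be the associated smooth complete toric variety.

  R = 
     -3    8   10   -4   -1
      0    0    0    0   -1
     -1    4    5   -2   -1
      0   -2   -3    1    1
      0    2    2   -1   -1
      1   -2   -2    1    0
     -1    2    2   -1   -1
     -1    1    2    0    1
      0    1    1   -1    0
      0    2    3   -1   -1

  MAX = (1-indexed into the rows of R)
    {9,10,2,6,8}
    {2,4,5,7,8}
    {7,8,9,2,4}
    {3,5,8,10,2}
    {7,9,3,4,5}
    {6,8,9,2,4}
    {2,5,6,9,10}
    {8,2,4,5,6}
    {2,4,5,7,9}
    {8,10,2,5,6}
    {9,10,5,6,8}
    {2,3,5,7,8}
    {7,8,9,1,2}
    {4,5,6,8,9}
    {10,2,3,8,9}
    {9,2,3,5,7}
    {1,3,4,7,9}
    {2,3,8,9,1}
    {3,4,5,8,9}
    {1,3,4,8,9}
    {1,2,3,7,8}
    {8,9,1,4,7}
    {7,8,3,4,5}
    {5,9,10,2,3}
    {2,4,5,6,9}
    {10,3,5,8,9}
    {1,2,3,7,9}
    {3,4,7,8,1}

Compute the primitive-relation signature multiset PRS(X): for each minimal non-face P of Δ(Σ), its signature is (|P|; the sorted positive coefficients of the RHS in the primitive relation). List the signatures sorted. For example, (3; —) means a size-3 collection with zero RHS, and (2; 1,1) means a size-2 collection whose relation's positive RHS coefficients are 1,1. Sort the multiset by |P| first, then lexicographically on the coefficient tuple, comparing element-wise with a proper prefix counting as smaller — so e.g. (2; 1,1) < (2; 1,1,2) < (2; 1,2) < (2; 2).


|primitive collections| = 12. Relations:

  {4,10}:  v_{4} + v_{10} = 0  →  sig = (2; —)
  {3,6}:  v_{3} + v_{6} = v_{10}  →  sig = (2; 1)
  {6,7}:  v_{6} + v_{7} = v_{2}  →  sig = (2; 1)
  {7,10}:  v_{7} + v_{10} = v_{2} + v_{3}  →  sig = (2; 1,1)
  {1,6}:  v_{1} + v_{6} = v_{2} + v_{3} + v_{8} + v_{9}  →  sig = (2; 1,1,1,1)
  {1,10}:  v_{1} + v_{10} = v_{2} + 2·v_{3} + v_{8} + v_{9}  →  sig = (2; 1,1,1,2)
  {1,5}:  v_{1} + v_{5} = 3·v_{3} + v_{4}  →  sig = (2; 1,3)
  {2,3,4}:  v_{2} + v_{3} + v_{4} = v_{7}  →  sig = (3; 1)
  {1,2,4}:  v_{1} + v_{2} + v_{4} = 2·v_{7} + v_{8} + v_{9}  →  sig = (3; 1,1,2)
  {2,5,8,9}:  v_{2} + v_{5} + v_{8} + v_{9} = v_{3}  →  sig = (4; 1)
  {3,7,8,9}:  v_{3} + v_{7} + v_{8} + v_{9} = v_{1}  →  sig = (4; 1)
  {5,7,8,9}:  v_{5} + v_{7} + v_{8} + v_{9} = 2·v_{3} + v_{4}  →  sig = (4; 1,2)

Sorted signature multiset PRS(X):
[(2; —), (2; 1), (2; 1), (2; 1,1), (2; 1,1,1,1), (2; 1,1,1,2), (2; 1,3), (3; 1), (3; 1,1,2), (4; 1), (4; 1), (4; 1,2)]


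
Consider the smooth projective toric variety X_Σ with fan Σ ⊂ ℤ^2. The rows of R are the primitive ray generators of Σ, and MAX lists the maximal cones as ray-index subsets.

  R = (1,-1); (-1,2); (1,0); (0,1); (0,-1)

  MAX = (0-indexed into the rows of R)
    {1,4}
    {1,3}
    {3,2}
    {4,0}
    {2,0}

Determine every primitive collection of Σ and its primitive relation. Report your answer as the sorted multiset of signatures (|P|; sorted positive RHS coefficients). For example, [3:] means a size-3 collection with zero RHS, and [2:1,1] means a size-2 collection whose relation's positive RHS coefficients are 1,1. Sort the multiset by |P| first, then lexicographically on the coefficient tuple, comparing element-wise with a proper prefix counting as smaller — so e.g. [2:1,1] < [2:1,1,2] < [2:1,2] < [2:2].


5 minimal non-faces of Δ(Σ) (on 5 rays):

  P={3,4}:  v_{3} + v_{4} = 0  →  sig = [2:]
  P={0,1}:  v_{0} + v_{1} = v_{3}  →  sig = [2:1]
  P={0,3}:  v_{0} + v_{3} = v_{2}  →  sig = [2:1]
  P={2,4}:  v_{2} + v_{4} = v_{0}  →  sig = [2:1]
  P={1,2}:  v_{1} + v_{2} = 2·v_{3}  →  sig = [2:2]

Signatures (|P|; sorted positive RHS coefficients), sorted:
{ [2:],  [2:1] ×3,  [2:2] }


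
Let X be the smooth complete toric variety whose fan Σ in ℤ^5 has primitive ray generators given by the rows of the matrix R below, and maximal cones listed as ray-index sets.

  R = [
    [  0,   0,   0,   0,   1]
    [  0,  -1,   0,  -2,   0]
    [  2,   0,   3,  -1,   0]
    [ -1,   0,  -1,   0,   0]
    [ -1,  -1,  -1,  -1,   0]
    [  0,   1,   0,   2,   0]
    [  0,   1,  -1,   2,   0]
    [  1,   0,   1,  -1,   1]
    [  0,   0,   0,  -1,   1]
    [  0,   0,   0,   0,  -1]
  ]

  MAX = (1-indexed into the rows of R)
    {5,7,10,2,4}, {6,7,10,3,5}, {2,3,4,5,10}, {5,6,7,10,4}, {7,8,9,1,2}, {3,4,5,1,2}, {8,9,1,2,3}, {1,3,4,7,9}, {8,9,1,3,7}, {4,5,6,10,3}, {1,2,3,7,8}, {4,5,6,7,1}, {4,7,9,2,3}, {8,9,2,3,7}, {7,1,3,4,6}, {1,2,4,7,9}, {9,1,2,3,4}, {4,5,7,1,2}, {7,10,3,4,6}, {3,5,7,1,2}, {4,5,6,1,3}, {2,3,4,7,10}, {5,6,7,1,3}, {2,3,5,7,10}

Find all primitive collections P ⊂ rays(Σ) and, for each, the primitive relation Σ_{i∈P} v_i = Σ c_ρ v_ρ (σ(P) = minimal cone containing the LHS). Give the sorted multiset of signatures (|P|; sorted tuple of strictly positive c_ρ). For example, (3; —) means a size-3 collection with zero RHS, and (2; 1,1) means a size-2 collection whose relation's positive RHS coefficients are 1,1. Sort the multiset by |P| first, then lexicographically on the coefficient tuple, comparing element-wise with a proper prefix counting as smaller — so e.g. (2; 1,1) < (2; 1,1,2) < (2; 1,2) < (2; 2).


Primitive collections (12):

  P = {1,10}:  v_{1} + v_{10} = 0  ⟹  sig = (2; —)
  P = {2,6}:  v_{2} + v_{6} = 0  ⟹  sig = (2; —)
  P = {4,8}:  v_{4} + v_{8} = v_{9}  ⟹  sig = (2; 1)
  P = {5,8}:  v_{5} + v_{8} = v_{1} + v_{2}  ⟹  sig = (2; 1,1)
  P = {5,9}:  v_{5} + v_{9} = v_{1} + v_{2} + v_{4}  ⟹  sig = (2; 1,1,1)
  P = {6,8}:  v_{6} + v_{8} = v_{1} + v_{3} + v_{4} + v_{7}  ⟹  sig = (2; 1,1,1,1)
  P = {8,10}:  v_{8} + v_{10} = v_{2} + v_{3} + v_{4} + v_{7}  ⟹  sig = (2; 1,1,1,1)
  P = {6,9}:  v_{6} + v_{9} = v_{1} + v_{3} + 2·v_{4} + v_{7}  ⟹  sig = (2; 1,1,1,2)
  P = {9,10}:  v_{9} + v_{10} = v_{2} + v_{3} + 2·v_{4} + v_{7}  ⟹  sig = (2; 1,1,1,2)
  P = {3,4,5,7}:  v_{3} + v_{4} + v_{5} + v_{7} = 0  ⟹  sig = (4; —)
  P = {1,2,3,4,7}:  v_{1} + v_{2} + v_{3} + v_{4} + v_{7} = v_{8}  ⟹  sig = (5; 1)
  P = {1,2,3,7,9}:  v_{1} + v_{2} + v_{3} + v_{7} + v_{9} = 2·v_{8}  ⟹  sig = (5; 2)

Signatures (|P|; sorted positive RHS coefficients), sorted:
[(2; —), (2; —), (2; 1), (2; 1,1), (2; 1,1,1), (2; 1,1,1,1), (2; 1,1,1,1), (2; 1,1,1,2), (2; 1,1,1,2), (4; —), (5; 1), (5; 2)]


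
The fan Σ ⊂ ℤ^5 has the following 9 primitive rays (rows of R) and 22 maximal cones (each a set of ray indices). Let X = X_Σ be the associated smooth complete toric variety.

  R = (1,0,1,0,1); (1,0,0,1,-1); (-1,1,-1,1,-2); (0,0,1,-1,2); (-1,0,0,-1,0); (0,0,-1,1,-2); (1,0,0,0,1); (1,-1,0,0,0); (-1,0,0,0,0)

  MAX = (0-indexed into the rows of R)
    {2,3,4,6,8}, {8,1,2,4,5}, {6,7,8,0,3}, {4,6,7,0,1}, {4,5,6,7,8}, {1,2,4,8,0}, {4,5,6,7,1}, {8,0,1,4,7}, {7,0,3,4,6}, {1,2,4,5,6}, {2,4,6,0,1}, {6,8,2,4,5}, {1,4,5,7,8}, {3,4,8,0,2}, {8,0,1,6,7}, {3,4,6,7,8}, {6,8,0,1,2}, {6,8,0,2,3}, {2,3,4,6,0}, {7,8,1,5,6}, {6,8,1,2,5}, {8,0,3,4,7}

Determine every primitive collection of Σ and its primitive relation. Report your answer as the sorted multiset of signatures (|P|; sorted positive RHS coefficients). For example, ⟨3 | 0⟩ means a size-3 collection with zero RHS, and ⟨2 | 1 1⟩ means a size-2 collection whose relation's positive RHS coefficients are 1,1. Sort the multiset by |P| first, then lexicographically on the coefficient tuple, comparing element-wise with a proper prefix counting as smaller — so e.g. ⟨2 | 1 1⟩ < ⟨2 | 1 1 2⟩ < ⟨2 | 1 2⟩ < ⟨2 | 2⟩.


6 collections generate NE(X_Σ); each relation:

  P = {3,5}:  v_{3} + v_{5} = 0  so sig = ⟨2 | 0⟩
  P = {0,5}:  v_{0} + v_{5} = v_{1}  so sig = ⟨2 | 1⟩
  P = {1,3}:  v_{1} + v_{3} = v_{0}  so sig = ⟨2 | 1⟩
  P = {2,7}:  v_{2} + v_{7} = v_{5}  so sig = ⟨2 | 1⟩
  P = {1,4,6,8}:  v_{1} + v_{4} + v_{6} + v_{8} = 0  so sig = ⟨4 | 0⟩
  P = {0,4,6,8}:  v_{0} + v_{4} + v_{6} + v_{8} = v_{3}  so sig = ⟨4 | 1⟩

Sorted signature multiset PRS(X):
    ⟨2 | 0⟩
    ⟨2 | 1⟩
    ⟨2 | 1⟩
    ⟨2 | 1⟩
    ⟨4 | 0⟩
    ⟨4 | 1⟩


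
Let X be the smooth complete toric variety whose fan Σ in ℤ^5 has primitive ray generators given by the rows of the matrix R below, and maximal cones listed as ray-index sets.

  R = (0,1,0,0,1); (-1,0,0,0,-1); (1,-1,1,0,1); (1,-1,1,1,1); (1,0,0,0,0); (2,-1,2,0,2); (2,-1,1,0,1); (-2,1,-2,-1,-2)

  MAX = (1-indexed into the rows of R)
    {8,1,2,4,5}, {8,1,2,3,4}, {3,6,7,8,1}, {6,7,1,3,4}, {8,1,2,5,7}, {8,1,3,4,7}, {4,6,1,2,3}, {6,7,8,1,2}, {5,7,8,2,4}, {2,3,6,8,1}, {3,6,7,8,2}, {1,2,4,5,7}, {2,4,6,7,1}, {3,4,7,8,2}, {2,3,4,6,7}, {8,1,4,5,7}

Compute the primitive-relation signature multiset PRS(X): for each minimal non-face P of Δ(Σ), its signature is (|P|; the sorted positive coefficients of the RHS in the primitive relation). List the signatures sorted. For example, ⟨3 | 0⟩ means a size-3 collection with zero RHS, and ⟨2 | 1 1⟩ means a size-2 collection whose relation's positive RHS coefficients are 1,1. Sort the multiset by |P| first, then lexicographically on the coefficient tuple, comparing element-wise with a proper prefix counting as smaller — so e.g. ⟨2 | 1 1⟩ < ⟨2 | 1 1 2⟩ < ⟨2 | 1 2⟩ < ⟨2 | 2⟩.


The 5 primitive collections of Σ (r=8, n=5):

  {3,5}:  v_{3} + v_{5} = v_{7} — sig = ⟨2 | 1⟩
  {5,6}:  v_{5} + v_{6} = v_{1} + v_{2} + 2·v_{7} — sig = ⟨2 | 1 1 2⟩
  {4,6,8}:  v_{4} + v_{6} + v_{8} = v_{3} — sig = ⟨3 | 1⟩
  {1,2,3,7}:  v_{1} + v_{2} + v_{3} + v_{7} = v_{6} — sig = ⟨4 | 1⟩
  {1,2,4,7,8}:  v_{1} + v_{2} + v_{4} + v_{7} + v_{8} = 0 — sig = ⟨5 | 0⟩

Hence PRS(X_Σ) =
{ ⟨2 | 1⟩,  ⟨2 | 1 1 2⟩,  ⟨3 | 1⟩,  ⟨4 | 1⟩,  ⟨5 | 0⟩ }


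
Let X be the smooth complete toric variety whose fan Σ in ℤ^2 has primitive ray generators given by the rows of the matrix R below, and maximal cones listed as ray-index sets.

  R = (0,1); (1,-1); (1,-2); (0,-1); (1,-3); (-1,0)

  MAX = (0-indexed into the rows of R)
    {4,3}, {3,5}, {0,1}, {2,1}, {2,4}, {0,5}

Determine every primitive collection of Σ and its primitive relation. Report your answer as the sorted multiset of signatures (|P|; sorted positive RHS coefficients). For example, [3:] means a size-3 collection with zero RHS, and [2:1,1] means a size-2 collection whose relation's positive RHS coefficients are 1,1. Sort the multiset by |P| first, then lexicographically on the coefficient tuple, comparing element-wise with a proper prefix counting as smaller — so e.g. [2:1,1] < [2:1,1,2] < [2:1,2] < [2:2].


Minimal non-faces — 9 found among 6 rays, 6 max cones:

  P = {0,3}:  v_{0} + v_{3} = 0 ; sig = [2:]
  P = {0,2}:  v_{0} + v_{2} = v_{1} ; sig = [2:1]
  P = {0,4}:  v_{0} + v_{4} = v_{2} ; sig = [2:1]
  P = {1,3}:  v_{1} + v_{3} = v_{2} ; sig = [2:1]
  P = {1,5}:  v_{1} + v_{5} = v_{3} ; sig = [2:1]
  P = {2,3}:  v_{2} + v_{3} = v_{4} ; sig = [2:1]
  P = {1,4}:  v_{1} + v_{4} = 2·v_{2} ; sig = [2:2]
  P = {2,5}:  v_{2} + v_{5} = 2·v_{3} ; sig = [2:2]
  P = {4,5}:  v_{4} + v_{5} = 3·v_{3} ; sig = [2:3]

so the primitive-relation signature multiset is
[[2:], [2:1], [2:1], [2:1], [2:1], [2:1], [2:2], [2:2], [2:3]]


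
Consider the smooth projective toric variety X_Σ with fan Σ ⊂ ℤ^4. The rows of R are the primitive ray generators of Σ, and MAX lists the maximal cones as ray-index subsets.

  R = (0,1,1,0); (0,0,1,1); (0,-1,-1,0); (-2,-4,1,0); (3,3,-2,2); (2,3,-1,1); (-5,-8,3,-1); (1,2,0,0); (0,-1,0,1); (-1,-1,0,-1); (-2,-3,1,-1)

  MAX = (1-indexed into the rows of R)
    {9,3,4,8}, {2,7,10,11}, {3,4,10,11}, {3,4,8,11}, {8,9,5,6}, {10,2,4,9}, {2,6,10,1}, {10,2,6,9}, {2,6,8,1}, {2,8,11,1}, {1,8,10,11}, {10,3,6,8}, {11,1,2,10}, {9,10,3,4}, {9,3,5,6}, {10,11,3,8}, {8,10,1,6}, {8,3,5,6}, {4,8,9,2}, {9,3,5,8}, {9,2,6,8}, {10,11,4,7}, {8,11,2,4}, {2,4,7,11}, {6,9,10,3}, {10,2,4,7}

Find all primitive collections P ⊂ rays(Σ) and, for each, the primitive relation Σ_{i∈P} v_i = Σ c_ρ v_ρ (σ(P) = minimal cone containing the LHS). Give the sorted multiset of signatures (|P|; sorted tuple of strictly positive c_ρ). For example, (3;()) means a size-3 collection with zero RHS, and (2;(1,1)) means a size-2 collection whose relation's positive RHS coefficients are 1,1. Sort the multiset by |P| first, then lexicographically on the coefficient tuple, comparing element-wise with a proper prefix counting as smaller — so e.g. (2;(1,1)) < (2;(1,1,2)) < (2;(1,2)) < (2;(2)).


23 collections generate NE(X_Σ); each relation:

  P={1,3}:  v_{1} + v_{3} = 0  ⇒ sig = (2;())
  P={6,11}:  v_{6} + v_{11} = 0  ⇒ sig = (2;())
  P={1,9}:  v_{1} + v_{9} = v_{2}  ⇒ sig = (2;(1))
  P={2,3}:  v_{2} + v_{3} = v_{9}  ⇒ sig = (2;(1))
  P={4,6}:  v_{4} + v_{6} = v_{9}  ⇒ sig = (2;(1))
  P={9,11}:  v_{9} + v_{11} = v_{4}  ⇒ sig = (2;(1))
  P={1,4}:  v_{1} + v_{4} = v_{2} + v_{11}  ⇒ sig = (2;(1,1))
  P={5,7}:  v_{5} + v_{7} = v_{4} + v_{9}  ⇒ sig = (2;(1,1))
  P={5,10}:  v_{5} + v_{10} = v_{3} + v_{6}  ⇒ sig = (2;(1,1))
  P={1,5}:  v_{1} + v_{5} = v_{6} + v_{8} + v_{9}  ⇒ sig = (2;(1,1,1))
  P={5,11}:  v_{5} + v_{11} = v_{3} + v_{8} + v_{9}  ⇒ sig = (2;(1,1,1))
  P={6,7}:  v_{6} + v_{7} = v_{2} + v_{4} + v_{10}  ⇒ sig = (2;(1,1,1))
  P={2,5}:  v_{2} + v_{5} = v_{6} + v_{8} + 2·v_{9}  ⇒ sig = (2;(1,1,2))
  P={4,5}:  v_{4} + v_{5} = v_{3} + v_{8} + 2·v_{9}  ⇒ sig = (2;(1,1,2))
  P={7,9}:  v_{7} + v_{9} = v_{2} + 2·v_{4} + v_{10}  ⇒ sig = (2;(1,1,2))
  P={3,7}:  v_{3} + v_{7} = 2·v_{4} + v_{10}  ⇒ sig = (2;(1,2))
  P={7,8}:  v_{7} + v_{8} = v_{2} + 2·v_{11}  ⇒ sig = (2;(1,2))
  P={1,7}:  v_{1} + v_{7} = 2·v_{2} + v_{10} + 2·v_{11}  ⇒ sig = (2;(1,2,2))
  P={8,9,10}:  v_{8} + v_{9} + v_{10} = 0  ⇒ sig = (3;())
  P={2,8,10}:  v_{2} + v_{8} + v_{10} = v_{1}  ⇒ sig = (3;(1))
  P={4,8,10}:  v_{4} + v_{8} + v_{10} = v_{11}  ⇒ sig = (3;(1))
  P={2,4,10,11}:  v_{2} + v_{4} + v_{10} + v_{11} = v_{7}  ⇒ sig = (4;(1))
  P={3,6,8,9}:  v_{3} + v_{6} + v_{8} + v_{9} = v_{5}  ⇒ sig = (4;(1))

so the primitive-relation signature multiset is
[(2;()), (2;()), (2;(1)), (2;(1)), (2;(1)), (2;(1)), (2;(1,1)), (2;(1,1)), (2;(1,1)), (2;(1,1,1)), (2;(1,1,1)), (2;(1,1,1)), (2;(1,1,2)), (2;(1,1,2)), (2;(1,1,2)), (2;(1,2)), (2;(1,2)), (2;(1,2,2)), (3;()), (3;(1)), (3;(1)), (4;(1)), (4;(1))]


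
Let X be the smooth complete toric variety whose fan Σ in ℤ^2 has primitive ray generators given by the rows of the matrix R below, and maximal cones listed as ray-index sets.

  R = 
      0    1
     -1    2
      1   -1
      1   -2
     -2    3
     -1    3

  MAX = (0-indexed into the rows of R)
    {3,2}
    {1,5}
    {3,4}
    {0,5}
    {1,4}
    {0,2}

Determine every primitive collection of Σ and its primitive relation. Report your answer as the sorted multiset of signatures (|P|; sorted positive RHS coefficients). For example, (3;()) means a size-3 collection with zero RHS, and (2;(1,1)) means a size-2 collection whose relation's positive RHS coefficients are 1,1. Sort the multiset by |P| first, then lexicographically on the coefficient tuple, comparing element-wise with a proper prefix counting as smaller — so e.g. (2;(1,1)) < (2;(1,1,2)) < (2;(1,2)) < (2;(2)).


Δ(Σ) — 6 vertices, 9 min non-faces:

  P={1,3}:  v_{1} + v_{3} = 0  ⇒ sig = (2;())
  P={0,1}:  v_{0} + v_{1} = v_{5}  ⇒ sig = (2;(1))
  P={0,3}:  v_{0} + v_{3} = v_{2}  ⇒ sig = (2;(1))
  P={1,2}:  v_{1} + v_{2} = v_{0}  ⇒ sig = (2;(1))
  P={2,4}:  v_{2} + v_{4} = v_{1}  ⇒ sig = (2;(1))
  P={3,5}:  v_{3} + v_{5} = v_{0}  ⇒ sig = (2;(1))
  P={0,4}:  v_{0} + v_{4} = 2·v_{1}  ⇒ sig = (2;(2))
  P={2,5}:  v_{2} + v_{5} = 2·v_{0}  ⇒ sig = (2;(2))
  P={4,5}:  v_{4} + v_{5} = 3·v_{1}  ⇒ sig = (2;(3))

Signatures (|P|; sorted positive RHS coefficients), sorted:
    |P|=2: 9 collections, coeffs (), (1), (1), (1), (1), (1), (2), (2), (3)


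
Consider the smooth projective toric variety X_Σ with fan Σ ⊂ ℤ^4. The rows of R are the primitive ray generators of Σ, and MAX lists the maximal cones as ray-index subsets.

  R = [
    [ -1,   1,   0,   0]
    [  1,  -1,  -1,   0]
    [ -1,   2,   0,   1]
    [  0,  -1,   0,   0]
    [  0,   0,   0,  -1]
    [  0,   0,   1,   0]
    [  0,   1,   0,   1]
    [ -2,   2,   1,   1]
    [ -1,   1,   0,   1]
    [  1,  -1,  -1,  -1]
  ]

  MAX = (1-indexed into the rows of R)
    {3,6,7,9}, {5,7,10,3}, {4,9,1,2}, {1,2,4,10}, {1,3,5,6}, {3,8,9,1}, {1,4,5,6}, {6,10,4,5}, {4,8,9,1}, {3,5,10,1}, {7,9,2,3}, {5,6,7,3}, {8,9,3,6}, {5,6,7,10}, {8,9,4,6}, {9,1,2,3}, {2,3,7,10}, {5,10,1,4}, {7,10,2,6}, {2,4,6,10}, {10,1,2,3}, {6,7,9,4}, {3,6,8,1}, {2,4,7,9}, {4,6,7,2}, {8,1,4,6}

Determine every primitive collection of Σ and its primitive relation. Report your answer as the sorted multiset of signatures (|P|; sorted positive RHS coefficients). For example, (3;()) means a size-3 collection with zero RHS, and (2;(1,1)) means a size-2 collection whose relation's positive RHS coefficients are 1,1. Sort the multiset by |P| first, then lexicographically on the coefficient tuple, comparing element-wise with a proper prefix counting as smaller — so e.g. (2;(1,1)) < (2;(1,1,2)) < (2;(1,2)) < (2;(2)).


Primitive collections (17):

  {1,7}:  v_{1} + v_{7} = v_{3}  →  sig = (2;(1))
  {2,5}:  v_{2} + v_{5} = v_{10}  →  sig = (2;(1))
  {2,8}:  v_{2} + v_{8} = v_{9}  →  sig = (2;(1))
  {3,4}:  v_{3} + v_{4} = v_{9}  →  sig = (2;(1))
  {5,9}:  v_{5} + v_{9} = v_{1}  →  sig = (2;(1))
  {8,10}:  v_{8} + v_{10} = v_{1}  →  sig = (2;(1))
  {9,10}:  v_{9} + v_{10} = v_{1} + v_{2}  →  sig = (2;(1,1))
  {7,8}:  v_{7} + v_{8} = v_{3} + v_{6} + v_{9}  →  sig = (2;(1,1,1))
  {5,8}:  v_{5} + v_{8} = 2·v_{1} + v_{6}  →  sig = (2;(1,2))
  {1,2,6}:  v_{1} + v_{2} + v_{6} = 0  →  sig = (3;())
  {4,5,7}:  v_{4} + v_{5} + v_{7} = 0  →  sig = (3;())
  {1,6,9}:  v_{1} + v_{6} + v_{9} = v_{8}  →  sig = (3;(1))
  {1,6,10}:  v_{1} + v_{6} + v_{10} = v_{5}  →  sig = (3;(1))
  {2,3,6}:  v_{2} + v_{3} + v_{6} = v_{7}  →  sig = (3;(1))
  {4,7,10}:  v_{4} + v_{7} + v_{10} = v_{2}  →  sig = (3;(1))
  {2,6,9}:  v_{2} + v_{6} + v_{9} = v_{4} + v_{7}  →  sig = (3;(1,1))
  {3,6,10}:  v_{3} + v_{6} + v_{10} = v_{5} + v_{7}  →  sig = (3;(1,1))

so the primitive-relation signature multiset is
{ (2;(1)) ×6,  (2;(1,1)),  (2;(1,1,1)),  (2;(1,2)),  (3;()) ×2,  (3;(1)) ×4,  (3;(1,1)) ×2 }


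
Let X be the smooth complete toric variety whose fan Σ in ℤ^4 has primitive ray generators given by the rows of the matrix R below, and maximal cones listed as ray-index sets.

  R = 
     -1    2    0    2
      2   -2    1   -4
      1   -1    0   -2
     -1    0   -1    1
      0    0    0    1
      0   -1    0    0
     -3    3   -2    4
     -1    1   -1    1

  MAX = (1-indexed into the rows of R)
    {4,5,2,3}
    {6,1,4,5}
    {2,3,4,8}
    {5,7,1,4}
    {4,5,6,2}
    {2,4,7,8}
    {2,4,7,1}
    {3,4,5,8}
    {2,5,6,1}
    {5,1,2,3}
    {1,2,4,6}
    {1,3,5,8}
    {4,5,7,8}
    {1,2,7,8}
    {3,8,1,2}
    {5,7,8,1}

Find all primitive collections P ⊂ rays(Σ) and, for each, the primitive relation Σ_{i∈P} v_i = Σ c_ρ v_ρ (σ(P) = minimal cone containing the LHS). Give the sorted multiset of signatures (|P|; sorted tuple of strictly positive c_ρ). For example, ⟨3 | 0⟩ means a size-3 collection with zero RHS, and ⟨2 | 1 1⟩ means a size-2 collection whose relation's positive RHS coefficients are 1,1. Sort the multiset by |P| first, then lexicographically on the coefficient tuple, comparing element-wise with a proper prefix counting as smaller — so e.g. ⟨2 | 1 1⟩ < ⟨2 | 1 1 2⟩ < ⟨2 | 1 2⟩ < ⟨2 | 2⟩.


The 9 primitive collections of Σ (r=8, n=4):

  {6,8}:  v_{6} + v_{8} = v_{4} — sig = ⟨2 | 1⟩
  {3,6}:  v_{3} + v_{6} = v_{2} + v_{4} + v_{5} — sig = ⟨2 | 1 1 1⟩
  {6,7}:  v_{6} + v_{7} = v_{1} + 2·v_{4} — sig = ⟨2 | 1 2⟩
  {3,7}:  v_{3} + v_{7} = 2·v_{8} — sig = ⟨2 | 2⟩
  {1,3,4}:  v_{1} + v_{3} + v_{4} = v_{8} — sig = ⟨3 | 1⟩
  {1,4,8}:  v_{1} + v_{4} + v_{8} = v_{7} — sig = ⟨3 | 1⟩
  {2,5,7}:  v_{2} + v_{5} + v_{7} = v_{8} — sig = ⟨3 | 1⟩
  {2,5,8}:  v_{2} + v_{5} + v_{8} = v_{3} — sig = ⟨3 | 1⟩
  {1,2,4,5}:  v_{1} + v_{2} + v_{4} + v_{5} = 0 — sig = ⟨4 | 0⟩

so the primitive-relation signature multiset is
    ⟨2 | 1⟩
    ⟨2 | 1 1 1⟩
    ⟨2 | 1 2⟩
    ⟨2 | 2⟩
    ⟨3 | 1⟩
    ⟨3 | 1⟩
    ⟨3 | 1⟩
    ⟨3 | 1⟩
    ⟨4 | 0⟩


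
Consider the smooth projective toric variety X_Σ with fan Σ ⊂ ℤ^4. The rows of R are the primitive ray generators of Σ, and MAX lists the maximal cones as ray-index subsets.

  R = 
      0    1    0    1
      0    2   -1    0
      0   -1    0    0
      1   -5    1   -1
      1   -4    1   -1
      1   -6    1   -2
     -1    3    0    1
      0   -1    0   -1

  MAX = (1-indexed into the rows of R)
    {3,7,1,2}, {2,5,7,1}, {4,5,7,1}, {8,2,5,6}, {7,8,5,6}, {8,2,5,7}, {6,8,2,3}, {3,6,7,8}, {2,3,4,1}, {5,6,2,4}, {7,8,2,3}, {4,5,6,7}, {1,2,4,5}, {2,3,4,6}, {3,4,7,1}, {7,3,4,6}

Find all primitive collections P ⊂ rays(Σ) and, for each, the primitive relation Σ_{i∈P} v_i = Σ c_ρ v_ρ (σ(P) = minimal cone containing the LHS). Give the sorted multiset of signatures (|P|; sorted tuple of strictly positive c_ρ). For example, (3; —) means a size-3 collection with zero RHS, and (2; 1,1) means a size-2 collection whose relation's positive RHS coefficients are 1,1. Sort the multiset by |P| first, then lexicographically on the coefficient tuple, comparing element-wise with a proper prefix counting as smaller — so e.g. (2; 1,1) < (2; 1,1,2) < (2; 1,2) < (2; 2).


Σ has 6 primitive collections:

  P={1,8}:  v_{1} + v_{8} = 0 ; sig = (2; —)
  P={1,6}:  v_{1} + v_{6} = v_{4} ; sig = (2; 1)
  P={3,5}:  v_{3} + v_{5} = v_{4} ; sig = (2; 1)
  P={4,8}:  v_{4} + v_{8} = v_{6} ; sig = (2; 1)
  P={2,4,7}:  v_{2} + v_{4} + v_{7} = 0 ; sig = (3; —)
  P={2,6,7}:  v_{2} + v_{6} + v_{7} = v_{8} ; sig = (3; 1)

Signatures (|P|; sorted positive RHS coefficients), sorted:
    (2; —)
    (2; 1)
    (2; 1)
    (2; 1)
    (3; —)
    (3; 1)


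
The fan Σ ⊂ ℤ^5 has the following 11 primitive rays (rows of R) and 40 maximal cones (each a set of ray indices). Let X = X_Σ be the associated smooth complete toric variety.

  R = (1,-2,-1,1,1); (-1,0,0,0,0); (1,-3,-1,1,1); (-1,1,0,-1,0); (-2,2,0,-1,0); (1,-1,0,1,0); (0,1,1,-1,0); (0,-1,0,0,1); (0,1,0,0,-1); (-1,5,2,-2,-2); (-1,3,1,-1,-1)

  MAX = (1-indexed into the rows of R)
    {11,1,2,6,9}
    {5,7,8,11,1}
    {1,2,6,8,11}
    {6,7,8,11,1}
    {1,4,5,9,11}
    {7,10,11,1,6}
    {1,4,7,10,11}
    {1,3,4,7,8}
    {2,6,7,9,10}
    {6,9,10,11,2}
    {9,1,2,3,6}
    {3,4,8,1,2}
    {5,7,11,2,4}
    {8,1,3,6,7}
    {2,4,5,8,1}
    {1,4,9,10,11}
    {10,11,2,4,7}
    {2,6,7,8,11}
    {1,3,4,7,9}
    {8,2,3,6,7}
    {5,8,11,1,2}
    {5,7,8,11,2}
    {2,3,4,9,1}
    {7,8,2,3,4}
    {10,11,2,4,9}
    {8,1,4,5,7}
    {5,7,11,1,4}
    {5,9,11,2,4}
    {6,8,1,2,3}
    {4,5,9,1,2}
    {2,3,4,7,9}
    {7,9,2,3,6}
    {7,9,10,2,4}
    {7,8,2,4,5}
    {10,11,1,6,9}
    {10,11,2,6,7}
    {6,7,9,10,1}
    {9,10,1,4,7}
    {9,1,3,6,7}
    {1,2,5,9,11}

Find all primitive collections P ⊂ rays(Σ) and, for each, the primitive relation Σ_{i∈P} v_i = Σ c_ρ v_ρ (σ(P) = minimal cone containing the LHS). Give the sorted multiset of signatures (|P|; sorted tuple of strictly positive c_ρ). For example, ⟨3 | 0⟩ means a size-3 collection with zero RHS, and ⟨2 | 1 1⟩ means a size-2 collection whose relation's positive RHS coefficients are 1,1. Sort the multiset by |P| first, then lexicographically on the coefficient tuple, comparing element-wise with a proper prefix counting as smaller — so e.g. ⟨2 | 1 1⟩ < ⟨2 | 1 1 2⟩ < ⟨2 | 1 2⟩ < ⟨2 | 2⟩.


Δ(Σ) — 11 vertices, 14 min non-faces:

  • {3,11}:  v_{3} + v_{11} = 0  →  sig = ⟨2 | 0⟩
  • {4,6}:  v_{4} + v_{6} = 0  →  sig = ⟨2 | 0⟩
  • {8,9}:  v_{8} + v_{9} = 0  →  sig = ⟨2 | 0⟩
  • {3,10}:  v_{3} + v_{10} = v_{7} + v_{9}  →  sig = ⟨2 | 1 1⟩
  • {8,10}:  v_{8} + v_{10} = v_{7} + v_{11}  →  sig = ⟨2 | 1 1⟩
  • {3,5}:  v_{3} + v_{5} = v_{1} + v_{2} + v_{4}  →  sig = ⟨2 | 1 1 1⟩
  • {5,6}:  v_{5} + v_{6} = v_{1} + v_{2} + v_{11}  →  sig = ⟨2 | 1 1 1⟩
  • {5,10}:  v_{5} + v_{10} = v_{4} + 2·v_{11}  →  sig = ⟨2 | 1 2⟩
  • {1,2,7}:  v_{1} + v_{2} + v_{7} = v_{8}  →  sig = ⟨3 | 1⟩
  • {1,2,10}:  v_{1} + v_{2} + v_{10} = v_{11}  →  sig = ⟨3 | 1⟩
  • {7,9,11}:  v_{7} + v_{9} + v_{11} = v_{10}  →  sig = ⟨3 | 1⟩
  • {4,8,11}:  v_{4} + v_{8} + v_{11} = v_{5} + v_{7}  →  sig = ⟨3 | 1 1⟩
  • {5,7,9}:  v_{5} + v_{7} + v_{9} = v_{4} + v_{11}  →  sig = ⟨3 | 1 1⟩
  • {1,2,4,11}:  v_{1} + v_{2} + v_{4} + v_{11} = v_{5}  →  sig = ⟨4 | 1⟩

Sorted signature multiset PRS(X):
{ ⟨2 | 0⟩ ×3,  ⟨2 | 1 1⟩ ×2,  ⟨2 | 1 1 1⟩ ×2,  ⟨2 | 1 2⟩,  ⟨3 | 1⟩ ×3,  ⟨3 | 1 1⟩ ×2,  ⟨4 | 1⟩ }
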